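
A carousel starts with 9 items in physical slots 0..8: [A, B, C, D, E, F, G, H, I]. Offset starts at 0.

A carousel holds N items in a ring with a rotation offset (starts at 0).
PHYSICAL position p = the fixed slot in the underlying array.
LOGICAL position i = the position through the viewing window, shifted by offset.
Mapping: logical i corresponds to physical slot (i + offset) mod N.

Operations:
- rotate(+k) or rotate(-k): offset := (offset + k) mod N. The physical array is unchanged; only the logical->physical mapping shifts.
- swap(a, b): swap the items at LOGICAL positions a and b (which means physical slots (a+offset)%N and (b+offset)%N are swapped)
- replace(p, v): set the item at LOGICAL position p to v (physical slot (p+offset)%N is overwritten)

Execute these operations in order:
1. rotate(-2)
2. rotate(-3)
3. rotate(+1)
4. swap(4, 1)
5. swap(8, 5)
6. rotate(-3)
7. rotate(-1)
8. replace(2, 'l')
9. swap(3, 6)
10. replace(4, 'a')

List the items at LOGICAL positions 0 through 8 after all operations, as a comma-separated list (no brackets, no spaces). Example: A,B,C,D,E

After op 1 (rotate(-2)): offset=7, physical=[A,B,C,D,E,F,G,H,I], logical=[H,I,A,B,C,D,E,F,G]
After op 2 (rotate(-3)): offset=4, physical=[A,B,C,D,E,F,G,H,I], logical=[E,F,G,H,I,A,B,C,D]
After op 3 (rotate(+1)): offset=5, physical=[A,B,C,D,E,F,G,H,I], logical=[F,G,H,I,A,B,C,D,E]
After op 4 (swap(4, 1)): offset=5, physical=[G,B,C,D,E,F,A,H,I], logical=[F,A,H,I,G,B,C,D,E]
After op 5 (swap(8, 5)): offset=5, physical=[G,E,C,D,B,F,A,H,I], logical=[F,A,H,I,G,E,C,D,B]
After op 6 (rotate(-3)): offset=2, physical=[G,E,C,D,B,F,A,H,I], logical=[C,D,B,F,A,H,I,G,E]
After op 7 (rotate(-1)): offset=1, physical=[G,E,C,D,B,F,A,H,I], logical=[E,C,D,B,F,A,H,I,G]
After op 8 (replace(2, 'l')): offset=1, physical=[G,E,C,l,B,F,A,H,I], logical=[E,C,l,B,F,A,H,I,G]
After op 9 (swap(3, 6)): offset=1, physical=[G,E,C,l,H,F,A,B,I], logical=[E,C,l,H,F,A,B,I,G]
After op 10 (replace(4, 'a')): offset=1, physical=[G,E,C,l,H,a,A,B,I], logical=[E,C,l,H,a,A,B,I,G]

Answer: E,C,l,H,a,A,B,I,G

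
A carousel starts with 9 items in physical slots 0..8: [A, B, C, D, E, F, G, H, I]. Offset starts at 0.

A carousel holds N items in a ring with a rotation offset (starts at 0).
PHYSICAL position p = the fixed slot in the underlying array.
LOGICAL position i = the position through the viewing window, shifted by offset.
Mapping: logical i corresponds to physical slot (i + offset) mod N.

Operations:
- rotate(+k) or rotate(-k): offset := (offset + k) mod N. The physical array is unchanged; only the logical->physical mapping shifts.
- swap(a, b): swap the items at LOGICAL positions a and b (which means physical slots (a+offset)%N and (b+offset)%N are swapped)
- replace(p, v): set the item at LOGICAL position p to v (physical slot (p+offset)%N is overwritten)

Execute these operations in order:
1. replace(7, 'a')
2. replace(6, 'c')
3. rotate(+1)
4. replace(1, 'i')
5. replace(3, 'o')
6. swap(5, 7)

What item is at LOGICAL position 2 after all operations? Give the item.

After op 1 (replace(7, 'a')): offset=0, physical=[A,B,C,D,E,F,G,a,I], logical=[A,B,C,D,E,F,G,a,I]
After op 2 (replace(6, 'c')): offset=0, physical=[A,B,C,D,E,F,c,a,I], logical=[A,B,C,D,E,F,c,a,I]
After op 3 (rotate(+1)): offset=1, physical=[A,B,C,D,E,F,c,a,I], logical=[B,C,D,E,F,c,a,I,A]
After op 4 (replace(1, 'i')): offset=1, physical=[A,B,i,D,E,F,c,a,I], logical=[B,i,D,E,F,c,a,I,A]
After op 5 (replace(3, 'o')): offset=1, physical=[A,B,i,D,o,F,c,a,I], logical=[B,i,D,o,F,c,a,I,A]
After op 6 (swap(5, 7)): offset=1, physical=[A,B,i,D,o,F,I,a,c], logical=[B,i,D,o,F,I,a,c,A]

Answer: D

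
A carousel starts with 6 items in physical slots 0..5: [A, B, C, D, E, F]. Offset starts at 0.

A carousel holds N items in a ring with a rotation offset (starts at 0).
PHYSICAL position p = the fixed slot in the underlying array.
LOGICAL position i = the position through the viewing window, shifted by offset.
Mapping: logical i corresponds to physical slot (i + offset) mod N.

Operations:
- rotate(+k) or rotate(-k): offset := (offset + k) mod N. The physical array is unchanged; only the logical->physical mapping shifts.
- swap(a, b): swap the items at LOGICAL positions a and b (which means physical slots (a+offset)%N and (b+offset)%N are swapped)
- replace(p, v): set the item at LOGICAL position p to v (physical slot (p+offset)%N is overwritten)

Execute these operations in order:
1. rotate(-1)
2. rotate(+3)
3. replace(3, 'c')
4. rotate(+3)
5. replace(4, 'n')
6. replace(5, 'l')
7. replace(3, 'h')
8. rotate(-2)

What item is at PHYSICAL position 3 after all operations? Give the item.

Answer: n

Derivation:
After op 1 (rotate(-1)): offset=5, physical=[A,B,C,D,E,F], logical=[F,A,B,C,D,E]
After op 2 (rotate(+3)): offset=2, physical=[A,B,C,D,E,F], logical=[C,D,E,F,A,B]
After op 3 (replace(3, 'c')): offset=2, physical=[A,B,C,D,E,c], logical=[C,D,E,c,A,B]
After op 4 (rotate(+3)): offset=5, physical=[A,B,C,D,E,c], logical=[c,A,B,C,D,E]
After op 5 (replace(4, 'n')): offset=5, physical=[A,B,C,n,E,c], logical=[c,A,B,C,n,E]
After op 6 (replace(5, 'l')): offset=5, physical=[A,B,C,n,l,c], logical=[c,A,B,C,n,l]
After op 7 (replace(3, 'h')): offset=5, physical=[A,B,h,n,l,c], logical=[c,A,B,h,n,l]
After op 8 (rotate(-2)): offset=3, physical=[A,B,h,n,l,c], logical=[n,l,c,A,B,h]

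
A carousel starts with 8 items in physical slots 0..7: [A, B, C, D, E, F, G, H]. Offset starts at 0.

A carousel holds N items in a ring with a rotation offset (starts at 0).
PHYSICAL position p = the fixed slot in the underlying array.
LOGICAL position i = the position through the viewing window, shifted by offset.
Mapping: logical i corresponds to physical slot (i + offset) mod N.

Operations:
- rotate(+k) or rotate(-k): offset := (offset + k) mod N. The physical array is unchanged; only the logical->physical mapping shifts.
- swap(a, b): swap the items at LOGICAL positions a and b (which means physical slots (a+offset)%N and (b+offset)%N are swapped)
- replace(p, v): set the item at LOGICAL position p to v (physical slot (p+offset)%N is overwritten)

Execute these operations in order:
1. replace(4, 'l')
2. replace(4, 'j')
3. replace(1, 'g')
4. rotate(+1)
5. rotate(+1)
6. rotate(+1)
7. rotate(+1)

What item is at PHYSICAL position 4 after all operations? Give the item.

After op 1 (replace(4, 'l')): offset=0, physical=[A,B,C,D,l,F,G,H], logical=[A,B,C,D,l,F,G,H]
After op 2 (replace(4, 'j')): offset=0, physical=[A,B,C,D,j,F,G,H], logical=[A,B,C,D,j,F,G,H]
After op 3 (replace(1, 'g')): offset=0, physical=[A,g,C,D,j,F,G,H], logical=[A,g,C,D,j,F,G,H]
After op 4 (rotate(+1)): offset=1, physical=[A,g,C,D,j,F,G,H], logical=[g,C,D,j,F,G,H,A]
After op 5 (rotate(+1)): offset=2, physical=[A,g,C,D,j,F,G,H], logical=[C,D,j,F,G,H,A,g]
After op 6 (rotate(+1)): offset=3, physical=[A,g,C,D,j,F,G,H], logical=[D,j,F,G,H,A,g,C]
After op 7 (rotate(+1)): offset=4, physical=[A,g,C,D,j,F,G,H], logical=[j,F,G,H,A,g,C,D]

Answer: j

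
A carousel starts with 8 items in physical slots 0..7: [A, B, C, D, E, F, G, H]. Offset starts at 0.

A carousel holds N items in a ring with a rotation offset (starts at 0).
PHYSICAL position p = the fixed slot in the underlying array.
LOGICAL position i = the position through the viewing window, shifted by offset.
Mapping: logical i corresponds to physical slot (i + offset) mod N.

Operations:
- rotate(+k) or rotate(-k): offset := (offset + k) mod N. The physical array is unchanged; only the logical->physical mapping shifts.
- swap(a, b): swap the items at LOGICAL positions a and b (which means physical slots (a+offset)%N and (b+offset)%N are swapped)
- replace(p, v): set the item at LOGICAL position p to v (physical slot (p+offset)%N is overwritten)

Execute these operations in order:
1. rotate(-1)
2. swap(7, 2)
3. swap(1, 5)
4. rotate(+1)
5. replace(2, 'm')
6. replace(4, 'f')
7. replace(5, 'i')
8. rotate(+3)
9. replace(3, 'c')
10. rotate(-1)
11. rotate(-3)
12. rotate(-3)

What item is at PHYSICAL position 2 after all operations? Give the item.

Answer: m

Derivation:
After op 1 (rotate(-1)): offset=7, physical=[A,B,C,D,E,F,G,H], logical=[H,A,B,C,D,E,F,G]
After op 2 (swap(7, 2)): offset=7, physical=[A,G,C,D,E,F,B,H], logical=[H,A,G,C,D,E,F,B]
After op 3 (swap(1, 5)): offset=7, physical=[E,G,C,D,A,F,B,H], logical=[H,E,G,C,D,A,F,B]
After op 4 (rotate(+1)): offset=0, physical=[E,G,C,D,A,F,B,H], logical=[E,G,C,D,A,F,B,H]
After op 5 (replace(2, 'm')): offset=0, physical=[E,G,m,D,A,F,B,H], logical=[E,G,m,D,A,F,B,H]
After op 6 (replace(4, 'f')): offset=0, physical=[E,G,m,D,f,F,B,H], logical=[E,G,m,D,f,F,B,H]
After op 7 (replace(5, 'i')): offset=0, physical=[E,G,m,D,f,i,B,H], logical=[E,G,m,D,f,i,B,H]
After op 8 (rotate(+3)): offset=3, physical=[E,G,m,D,f,i,B,H], logical=[D,f,i,B,H,E,G,m]
After op 9 (replace(3, 'c')): offset=3, physical=[E,G,m,D,f,i,c,H], logical=[D,f,i,c,H,E,G,m]
After op 10 (rotate(-1)): offset=2, physical=[E,G,m,D,f,i,c,H], logical=[m,D,f,i,c,H,E,G]
After op 11 (rotate(-3)): offset=7, physical=[E,G,m,D,f,i,c,H], logical=[H,E,G,m,D,f,i,c]
After op 12 (rotate(-3)): offset=4, physical=[E,G,m,D,f,i,c,H], logical=[f,i,c,H,E,G,m,D]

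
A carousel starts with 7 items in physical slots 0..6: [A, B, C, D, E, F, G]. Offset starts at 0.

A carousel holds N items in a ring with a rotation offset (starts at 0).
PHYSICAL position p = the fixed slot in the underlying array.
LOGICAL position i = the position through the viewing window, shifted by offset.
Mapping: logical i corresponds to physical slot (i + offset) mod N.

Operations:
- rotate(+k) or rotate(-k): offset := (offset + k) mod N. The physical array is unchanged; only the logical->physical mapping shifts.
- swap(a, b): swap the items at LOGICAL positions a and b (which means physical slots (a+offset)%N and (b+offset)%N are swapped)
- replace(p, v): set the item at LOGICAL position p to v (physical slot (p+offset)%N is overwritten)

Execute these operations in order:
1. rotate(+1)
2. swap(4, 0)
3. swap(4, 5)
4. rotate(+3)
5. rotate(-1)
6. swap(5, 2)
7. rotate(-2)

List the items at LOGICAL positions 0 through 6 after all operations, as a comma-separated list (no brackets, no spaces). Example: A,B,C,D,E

After op 1 (rotate(+1)): offset=1, physical=[A,B,C,D,E,F,G], logical=[B,C,D,E,F,G,A]
After op 2 (swap(4, 0)): offset=1, physical=[A,F,C,D,E,B,G], logical=[F,C,D,E,B,G,A]
After op 3 (swap(4, 5)): offset=1, physical=[A,F,C,D,E,G,B], logical=[F,C,D,E,G,B,A]
After op 4 (rotate(+3)): offset=4, physical=[A,F,C,D,E,G,B], logical=[E,G,B,A,F,C,D]
After op 5 (rotate(-1)): offset=3, physical=[A,F,C,D,E,G,B], logical=[D,E,G,B,A,F,C]
After op 6 (swap(5, 2)): offset=3, physical=[A,G,C,D,E,F,B], logical=[D,E,F,B,A,G,C]
After op 7 (rotate(-2)): offset=1, physical=[A,G,C,D,E,F,B], logical=[G,C,D,E,F,B,A]

Answer: G,C,D,E,F,B,A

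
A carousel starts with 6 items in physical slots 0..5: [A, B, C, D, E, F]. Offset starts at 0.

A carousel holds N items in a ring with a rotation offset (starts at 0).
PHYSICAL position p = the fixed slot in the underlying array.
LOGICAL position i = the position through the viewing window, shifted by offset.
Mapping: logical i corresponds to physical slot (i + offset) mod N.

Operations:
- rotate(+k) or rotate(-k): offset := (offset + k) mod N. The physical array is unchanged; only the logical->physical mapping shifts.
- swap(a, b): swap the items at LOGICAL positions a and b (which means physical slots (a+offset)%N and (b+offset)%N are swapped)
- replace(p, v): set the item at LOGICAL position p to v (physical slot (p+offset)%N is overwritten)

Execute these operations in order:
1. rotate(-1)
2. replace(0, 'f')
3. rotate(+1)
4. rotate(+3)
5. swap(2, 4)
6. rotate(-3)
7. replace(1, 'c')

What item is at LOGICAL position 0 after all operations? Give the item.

After op 1 (rotate(-1)): offset=5, physical=[A,B,C,D,E,F], logical=[F,A,B,C,D,E]
After op 2 (replace(0, 'f')): offset=5, physical=[A,B,C,D,E,f], logical=[f,A,B,C,D,E]
After op 3 (rotate(+1)): offset=0, physical=[A,B,C,D,E,f], logical=[A,B,C,D,E,f]
After op 4 (rotate(+3)): offset=3, physical=[A,B,C,D,E,f], logical=[D,E,f,A,B,C]
After op 5 (swap(2, 4)): offset=3, physical=[A,f,C,D,E,B], logical=[D,E,B,A,f,C]
After op 6 (rotate(-3)): offset=0, physical=[A,f,C,D,E,B], logical=[A,f,C,D,E,B]
After op 7 (replace(1, 'c')): offset=0, physical=[A,c,C,D,E,B], logical=[A,c,C,D,E,B]

Answer: A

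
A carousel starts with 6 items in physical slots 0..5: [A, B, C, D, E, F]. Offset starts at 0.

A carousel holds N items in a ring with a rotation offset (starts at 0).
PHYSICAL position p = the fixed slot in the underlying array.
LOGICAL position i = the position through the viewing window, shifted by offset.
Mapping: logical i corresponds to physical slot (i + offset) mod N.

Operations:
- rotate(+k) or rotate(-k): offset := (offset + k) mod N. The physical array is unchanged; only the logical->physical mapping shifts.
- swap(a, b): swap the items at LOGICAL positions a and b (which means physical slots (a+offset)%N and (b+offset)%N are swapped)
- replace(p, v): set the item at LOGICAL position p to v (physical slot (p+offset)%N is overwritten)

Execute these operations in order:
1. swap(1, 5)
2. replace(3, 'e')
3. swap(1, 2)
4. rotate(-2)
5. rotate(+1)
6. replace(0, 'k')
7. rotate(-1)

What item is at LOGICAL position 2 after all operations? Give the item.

Answer: A

Derivation:
After op 1 (swap(1, 5)): offset=0, physical=[A,F,C,D,E,B], logical=[A,F,C,D,E,B]
After op 2 (replace(3, 'e')): offset=0, physical=[A,F,C,e,E,B], logical=[A,F,C,e,E,B]
After op 3 (swap(1, 2)): offset=0, physical=[A,C,F,e,E,B], logical=[A,C,F,e,E,B]
After op 4 (rotate(-2)): offset=4, physical=[A,C,F,e,E,B], logical=[E,B,A,C,F,e]
After op 5 (rotate(+1)): offset=5, physical=[A,C,F,e,E,B], logical=[B,A,C,F,e,E]
After op 6 (replace(0, 'k')): offset=5, physical=[A,C,F,e,E,k], logical=[k,A,C,F,e,E]
After op 7 (rotate(-1)): offset=4, physical=[A,C,F,e,E,k], logical=[E,k,A,C,F,e]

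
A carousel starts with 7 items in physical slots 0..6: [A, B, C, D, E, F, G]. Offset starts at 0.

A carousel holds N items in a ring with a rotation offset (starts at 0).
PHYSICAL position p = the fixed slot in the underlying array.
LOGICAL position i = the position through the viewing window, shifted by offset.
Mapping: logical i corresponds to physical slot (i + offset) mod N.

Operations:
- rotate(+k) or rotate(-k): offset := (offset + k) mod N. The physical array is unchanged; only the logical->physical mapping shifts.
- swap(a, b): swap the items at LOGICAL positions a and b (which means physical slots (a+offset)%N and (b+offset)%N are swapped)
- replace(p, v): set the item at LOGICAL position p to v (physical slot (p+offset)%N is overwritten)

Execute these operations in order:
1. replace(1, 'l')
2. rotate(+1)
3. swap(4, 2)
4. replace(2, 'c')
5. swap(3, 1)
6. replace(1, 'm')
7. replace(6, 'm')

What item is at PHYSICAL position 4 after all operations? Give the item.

Answer: C

Derivation:
After op 1 (replace(1, 'l')): offset=0, physical=[A,l,C,D,E,F,G], logical=[A,l,C,D,E,F,G]
After op 2 (rotate(+1)): offset=1, physical=[A,l,C,D,E,F,G], logical=[l,C,D,E,F,G,A]
After op 3 (swap(4, 2)): offset=1, physical=[A,l,C,F,E,D,G], logical=[l,C,F,E,D,G,A]
After op 4 (replace(2, 'c')): offset=1, physical=[A,l,C,c,E,D,G], logical=[l,C,c,E,D,G,A]
After op 5 (swap(3, 1)): offset=1, physical=[A,l,E,c,C,D,G], logical=[l,E,c,C,D,G,A]
After op 6 (replace(1, 'm')): offset=1, physical=[A,l,m,c,C,D,G], logical=[l,m,c,C,D,G,A]
After op 7 (replace(6, 'm')): offset=1, physical=[m,l,m,c,C,D,G], logical=[l,m,c,C,D,G,m]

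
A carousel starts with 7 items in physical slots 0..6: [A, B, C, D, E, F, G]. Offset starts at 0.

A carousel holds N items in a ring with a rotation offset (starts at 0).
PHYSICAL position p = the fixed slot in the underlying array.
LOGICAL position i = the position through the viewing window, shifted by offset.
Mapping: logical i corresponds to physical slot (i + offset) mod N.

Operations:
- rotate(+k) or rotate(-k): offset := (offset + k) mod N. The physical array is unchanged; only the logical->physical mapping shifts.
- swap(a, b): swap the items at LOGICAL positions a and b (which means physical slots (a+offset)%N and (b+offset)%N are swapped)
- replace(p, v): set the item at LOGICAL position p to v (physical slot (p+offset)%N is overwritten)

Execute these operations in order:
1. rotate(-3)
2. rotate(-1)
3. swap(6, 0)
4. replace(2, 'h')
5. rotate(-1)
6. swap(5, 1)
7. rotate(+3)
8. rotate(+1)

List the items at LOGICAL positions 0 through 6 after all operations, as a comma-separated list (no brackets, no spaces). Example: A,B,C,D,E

Answer: G,C,B,D,A,E,h

Derivation:
After op 1 (rotate(-3)): offset=4, physical=[A,B,C,D,E,F,G], logical=[E,F,G,A,B,C,D]
After op 2 (rotate(-1)): offset=3, physical=[A,B,C,D,E,F,G], logical=[D,E,F,G,A,B,C]
After op 3 (swap(6, 0)): offset=3, physical=[A,B,D,C,E,F,G], logical=[C,E,F,G,A,B,D]
After op 4 (replace(2, 'h')): offset=3, physical=[A,B,D,C,E,h,G], logical=[C,E,h,G,A,B,D]
After op 5 (rotate(-1)): offset=2, physical=[A,B,D,C,E,h,G], logical=[D,C,E,h,G,A,B]
After op 6 (swap(5, 1)): offset=2, physical=[C,B,D,A,E,h,G], logical=[D,A,E,h,G,C,B]
After op 7 (rotate(+3)): offset=5, physical=[C,B,D,A,E,h,G], logical=[h,G,C,B,D,A,E]
After op 8 (rotate(+1)): offset=6, physical=[C,B,D,A,E,h,G], logical=[G,C,B,D,A,E,h]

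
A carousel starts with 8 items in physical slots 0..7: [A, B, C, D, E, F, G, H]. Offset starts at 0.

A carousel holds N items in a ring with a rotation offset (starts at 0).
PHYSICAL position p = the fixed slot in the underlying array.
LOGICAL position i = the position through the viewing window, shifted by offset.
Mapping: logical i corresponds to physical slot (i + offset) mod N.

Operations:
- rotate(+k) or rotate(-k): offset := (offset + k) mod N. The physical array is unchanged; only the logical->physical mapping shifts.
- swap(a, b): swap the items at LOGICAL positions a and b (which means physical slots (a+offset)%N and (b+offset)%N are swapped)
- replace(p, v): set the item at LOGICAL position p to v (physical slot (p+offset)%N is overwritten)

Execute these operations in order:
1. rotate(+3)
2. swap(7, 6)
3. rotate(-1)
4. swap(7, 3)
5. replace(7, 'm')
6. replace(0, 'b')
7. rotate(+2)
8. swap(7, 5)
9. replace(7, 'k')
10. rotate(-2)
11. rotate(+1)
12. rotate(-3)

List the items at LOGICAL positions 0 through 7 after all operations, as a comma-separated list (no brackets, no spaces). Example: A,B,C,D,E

Answer: A,D,b,k,E,C,G,H

Derivation:
After op 1 (rotate(+3)): offset=3, physical=[A,B,C,D,E,F,G,H], logical=[D,E,F,G,H,A,B,C]
After op 2 (swap(7, 6)): offset=3, physical=[A,C,B,D,E,F,G,H], logical=[D,E,F,G,H,A,C,B]
After op 3 (rotate(-1)): offset=2, physical=[A,C,B,D,E,F,G,H], logical=[B,D,E,F,G,H,A,C]
After op 4 (swap(7, 3)): offset=2, physical=[A,F,B,D,E,C,G,H], logical=[B,D,E,C,G,H,A,F]
After op 5 (replace(7, 'm')): offset=2, physical=[A,m,B,D,E,C,G,H], logical=[B,D,E,C,G,H,A,m]
After op 6 (replace(0, 'b')): offset=2, physical=[A,m,b,D,E,C,G,H], logical=[b,D,E,C,G,H,A,m]
After op 7 (rotate(+2)): offset=4, physical=[A,m,b,D,E,C,G,H], logical=[E,C,G,H,A,m,b,D]
After op 8 (swap(7, 5)): offset=4, physical=[A,D,b,m,E,C,G,H], logical=[E,C,G,H,A,D,b,m]
After op 9 (replace(7, 'k')): offset=4, physical=[A,D,b,k,E,C,G,H], logical=[E,C,G,H,A,D,b,k]
After op 10 (rotate(-2)): offset=2, physical=[A,D,b,k,E,C,G,H], logical=[b,k,E,C,G,H,A,D]
After op 11 (rotate(+1)): offset=3, physical=[A,D,b,k,E,C,G,H], logical=[k,E,C,G,H,A,D,b]
After op 12 (rotate(-3)): offset=0, physical=[A,D,b,k,E,C,G,H], logical=[A,D,b,k,E,C,G,H]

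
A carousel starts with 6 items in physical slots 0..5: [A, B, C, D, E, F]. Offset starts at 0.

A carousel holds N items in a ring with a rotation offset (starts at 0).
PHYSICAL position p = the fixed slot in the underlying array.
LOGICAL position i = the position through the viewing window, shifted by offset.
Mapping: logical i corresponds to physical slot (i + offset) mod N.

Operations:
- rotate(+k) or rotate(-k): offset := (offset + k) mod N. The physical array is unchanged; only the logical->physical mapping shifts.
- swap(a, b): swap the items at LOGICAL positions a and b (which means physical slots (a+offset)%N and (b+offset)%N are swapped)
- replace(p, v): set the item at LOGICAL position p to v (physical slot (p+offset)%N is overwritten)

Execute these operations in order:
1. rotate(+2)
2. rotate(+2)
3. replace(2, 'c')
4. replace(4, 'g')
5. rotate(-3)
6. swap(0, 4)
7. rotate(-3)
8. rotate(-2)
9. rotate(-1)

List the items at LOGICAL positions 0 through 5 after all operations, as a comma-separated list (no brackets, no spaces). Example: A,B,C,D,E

Answer: F,g,D,E,B,c

Derivation:
After op 1 (rotate(+2)): offset=2, physical=[A,B,C,D,E,F], logical=[C,D,E,F,A,B]
After op 2 (rotate(+2)): offset=4, physical=[A,B,C,D,E,F], logical=[E,F,A,B,C,D]
After op 3 (replace(2, 'c')): offset=4, physical=[c,B,C,D,E,F], logical=[E,F,c,B,C,D]
After op 4 (replace(4, 'g')): offset=4, physical=[c,B,g,D,E,F], logical=[E,F,c,B,g,D]
After op 5 (rotate(-3)): offset=1, physical=[c,B,g,D,E,F], logical=[B,g,D,E,F,c]
After op 6 (swap(0, 4)): offset=1, physical=[c,F,g,D,E,B], logical=[F,g,D,E,B,c]
After op 7 (rotate(-3)): offset=4, physical=[c,F,g,D,E,B], logical=[E,B,c,F,g,D]
After op 8 (rotate(-2)): offset=2, physical=[c,F,g,D,E,B], logical=[g,D,E,B,c,F]
After op 9 (rotate(-1)): offset=1, physical=[c,F,g,D,E,B], logical=[F,g,D,E,B,c]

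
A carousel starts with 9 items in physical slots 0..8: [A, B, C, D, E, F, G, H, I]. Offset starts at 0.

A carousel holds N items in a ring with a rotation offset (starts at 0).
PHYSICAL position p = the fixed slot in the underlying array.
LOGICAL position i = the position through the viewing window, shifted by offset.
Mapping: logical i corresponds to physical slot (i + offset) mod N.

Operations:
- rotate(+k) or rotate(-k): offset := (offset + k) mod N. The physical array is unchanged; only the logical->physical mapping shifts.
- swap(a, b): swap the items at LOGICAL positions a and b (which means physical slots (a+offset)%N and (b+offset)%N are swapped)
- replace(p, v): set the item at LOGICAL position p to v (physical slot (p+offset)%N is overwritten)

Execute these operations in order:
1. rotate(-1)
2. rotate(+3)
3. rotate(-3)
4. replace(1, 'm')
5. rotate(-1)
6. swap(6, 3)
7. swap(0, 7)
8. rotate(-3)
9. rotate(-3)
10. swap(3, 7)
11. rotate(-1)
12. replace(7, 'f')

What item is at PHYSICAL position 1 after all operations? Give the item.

Answer: E

Derivation:
After op 1 (rotate(-1)): offset=8, physical=[A,B,C,D,E,F,G,H,I], logical=[I,A,B,C,D,E,F,G,H]
After op 2 (rotate(+3)): offset=2, physical=[A,B,C,D,E,F,G,H,I], logical=[C,D,E,F,G,H,I,A,B]
After op 3 (rotate(-3)): offset=8, physical=[A,B,C,D,E,F,G,H,I], logical=[I,A,B,C,D,E,F,G,H]
After op 4 (replace(1, 'm')): offset=8, physical=[m,B,C,D,E,F,G,H,I], logical=[I,m,B,C,D,E,F,G,H]
After op 5 (rotate(-1)): offset=7, physical=[m,B,C,D,E,F,G,H,I], logical=[H,I,m,B,C,D,E,F,G]
After op 6 (swap(6, 3)): offset=7, physical=[m,E,C,D,B,F,G,H,I], logical=[H,I,m,E,C,D,B,F,G]
After op 7 (swap(0, 7)): offset=7, physical=[m,E,C,D,B,H,G,F,I], logical=[F,I,m,E,C,D,B,H,G]
After op 8 (rotate(-3)): offset=4, physical=[m,E,C,D,B,H,G,F,I], logical=[B,H,G,F,I,m,E,C,D]
After op 9 (rotate(-3)): offset=1, physical=[m,E,C,D,B,H,G,F,I], logical=[E,C,D,B,H,G,F,I,m]
After op 10 (swap(3, 7)): offset=1, physical=[m,E,C,D,I,H,G,F,B], logical=[E,C,D,I,H,G,F,B,m]
After op 11 (rotate(-1)): offset=0, physical=[m,E,C,D,I,H,G,F,B], logical=[m,E,C,D,I,H,G,F,B]
After op 12 (replace(7, 'f')): offset=0, physical=[m,E,C,D,I,H,G,f,B], logical=[m,E,C,D,I,H,G,f,B]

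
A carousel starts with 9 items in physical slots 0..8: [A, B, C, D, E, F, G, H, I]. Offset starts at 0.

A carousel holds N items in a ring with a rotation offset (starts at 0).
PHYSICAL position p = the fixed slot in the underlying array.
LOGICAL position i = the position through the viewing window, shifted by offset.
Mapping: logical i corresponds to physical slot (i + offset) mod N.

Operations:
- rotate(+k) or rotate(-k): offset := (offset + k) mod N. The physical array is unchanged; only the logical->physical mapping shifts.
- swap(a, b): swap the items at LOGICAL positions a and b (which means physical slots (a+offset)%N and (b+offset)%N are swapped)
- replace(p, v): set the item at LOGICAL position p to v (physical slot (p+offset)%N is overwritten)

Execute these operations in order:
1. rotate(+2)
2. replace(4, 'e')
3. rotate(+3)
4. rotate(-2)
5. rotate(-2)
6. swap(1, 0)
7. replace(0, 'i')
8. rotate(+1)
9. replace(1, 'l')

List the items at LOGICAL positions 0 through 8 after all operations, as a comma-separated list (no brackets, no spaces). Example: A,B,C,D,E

After op 1 (rotate(+2)): offset=2, physical=[A,B,C,D,E,F,G,H,I], logical=[C,D,E,F,G,H,I,A,B]
After op 2 (replace(4, 'e')): offset=2, physical=[A,B,C,D,E,F,e,H,I], logical=[C,D,E,F,e,H,I,A,B]
After op 3 (rotate(+3)): offset=5, physical=[A,B,C,D,E,F,e,H,I], logical=[F,e,H,I,A,B,C,D,E]
After op 4 (rotate(-2)): offset=3, physical=[A,B,C,D,E,F,e,H,I], logical=[D,E,F,e,H,I,A,B,C]
After op 5 (rotate(-2)): offset=1, physical=[A,B,C,D,E,F,e,H,I], logical=[B,C,D,E,F,e,H,I,A]
After op 6 (swap(1, 0)): offset=1, physical=[A,C,B,D,E,F,e,H,I], logical=[C,B,D,E,F,e,H,I,A]
After op 7 (replace(0, 'i')): offset=1, physical=[A,i,B,D,E,F,e,H,I], logical=[i,B,D,E,F,e,H,I,A]
After op 8 (rotate(+1)): offset=2, physical=[A,i,B,D,E,F,e,H,I], logical=[B,D,E,F,e,H,I,A,i]
After op 9 (replace(1, 'l')): offset=2, physical=[A,i,B,l,E,F,e,H,I], logical=[B,l,E,F,e,H,I,A,i]

Answer: B,l,E,F,e,H,I,A,i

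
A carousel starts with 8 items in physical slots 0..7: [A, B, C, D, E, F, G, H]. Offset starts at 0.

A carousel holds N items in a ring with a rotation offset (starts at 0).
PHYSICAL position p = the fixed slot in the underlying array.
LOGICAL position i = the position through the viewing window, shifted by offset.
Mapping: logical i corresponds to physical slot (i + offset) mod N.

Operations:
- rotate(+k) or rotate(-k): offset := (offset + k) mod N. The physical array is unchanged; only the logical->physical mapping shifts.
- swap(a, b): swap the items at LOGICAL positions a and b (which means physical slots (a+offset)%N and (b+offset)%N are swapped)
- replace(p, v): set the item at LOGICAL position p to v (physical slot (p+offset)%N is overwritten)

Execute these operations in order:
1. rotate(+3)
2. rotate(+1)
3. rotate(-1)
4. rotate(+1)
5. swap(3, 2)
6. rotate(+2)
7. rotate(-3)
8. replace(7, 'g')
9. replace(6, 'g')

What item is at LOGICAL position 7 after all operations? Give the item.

Answer: g

Derivation:
After op 1 (rotate(+3)): offset=3, physical=[A,B,C,D,E,F,G,H], logical=[D,E,F,G,H,A,B,C]
After op 2 (rotate(+1)): offset=4, physical=[A,B,C,D,E,F,G,H], logical=[E,F,G,H,A,B,C,D]
After op 3 (rotate(-1)): offset=3, physical=[A,B,C,D,E,F,G,H], logical=[D,E,F,G,H,A,B,C]
After op 4 (rotate(+1)): offset=4, physical=[A,B,C,D,E,F,G,H], logical=[E,F,G,H,A,B,C,D]
After op 5 (swap(3, 2)): offset=4, physical=[A,B,C,D,E,F,H,G], logical=[E,F,H,G,A,B,C,D]
After op 6 (rotate(+2)): offset=6, physical=[A,B,C,D,E,F,H,G], logical=[H,G,A,B,C,D,E,F]
After op 7 (rotate(-3)): offset=3, physical=[A,B,C,D,E,F,H,G], logical=[D,E,F,H,G,A,B,C]
After op 8 (replace(7, 'g')): offset=3, physical=[A,B,g,D,E,F,H,G], logical=[D,E,F,H,G,A,B,g]
After op 9 (replace(6, 'g')): offset=3, physical=[A,g,g,D,E,F,H,G], logical=[D,E,F,H,G,A,g,g]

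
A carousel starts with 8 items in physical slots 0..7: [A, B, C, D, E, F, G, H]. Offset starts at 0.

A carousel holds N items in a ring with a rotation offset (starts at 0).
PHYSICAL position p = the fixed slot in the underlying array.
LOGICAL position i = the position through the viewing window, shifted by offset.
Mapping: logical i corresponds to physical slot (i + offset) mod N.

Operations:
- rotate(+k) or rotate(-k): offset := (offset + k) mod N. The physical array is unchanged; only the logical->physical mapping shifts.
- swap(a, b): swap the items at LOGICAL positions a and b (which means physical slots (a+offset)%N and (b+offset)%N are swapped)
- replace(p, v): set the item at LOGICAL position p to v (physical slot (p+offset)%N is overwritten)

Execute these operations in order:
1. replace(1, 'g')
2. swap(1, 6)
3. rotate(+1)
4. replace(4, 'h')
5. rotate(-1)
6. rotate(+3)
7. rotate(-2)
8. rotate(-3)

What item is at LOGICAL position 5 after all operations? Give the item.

Answer: D

Derivation:
After op 1 (replace(1, 'g')): offset=0, physical=[A,g,C,D,E,F,G,H], logical=[A,g,C,D,E,F,G,H]
After op 2 (swap(1, 6)): offset=0, physical=[A,G,C,D,E,F,g,H], logical=[A,G,C,D,E,F,g,H]
After op 3 (rotate(+1)): offset=1, physical=[A,G,C,D,E,F,g,H], logical=[G,C,D,E,F,g,H,A]
After op 4 (replace(4, 'h')): offset=1, physical=[A,G,C,D,E,h,g,H], logical=[G,C,D,E,h,g,H,A]
After op 5 (rotate(-1)): offset=0, physical=[A,G,C,D,E,h,g,H], logical=[A,G,C,D,E,h,g,H]
After op 6 (rotate(+3)): offset=3, physical=[A,G,C,D,E,h,g,H], logical=[D,E,h,g,H,A,G,C]
After op 7 (rotate(-2)): offset=1, physical=[A,G,C,D,E,h,g,H], logical=[G,C,D,E,h,g,H,A]
After op 8 (rotate(-3)): offset=6, physical=[A,G,C,D,E,h,g,H], logical=[g,H,A,G,C,D,E,h]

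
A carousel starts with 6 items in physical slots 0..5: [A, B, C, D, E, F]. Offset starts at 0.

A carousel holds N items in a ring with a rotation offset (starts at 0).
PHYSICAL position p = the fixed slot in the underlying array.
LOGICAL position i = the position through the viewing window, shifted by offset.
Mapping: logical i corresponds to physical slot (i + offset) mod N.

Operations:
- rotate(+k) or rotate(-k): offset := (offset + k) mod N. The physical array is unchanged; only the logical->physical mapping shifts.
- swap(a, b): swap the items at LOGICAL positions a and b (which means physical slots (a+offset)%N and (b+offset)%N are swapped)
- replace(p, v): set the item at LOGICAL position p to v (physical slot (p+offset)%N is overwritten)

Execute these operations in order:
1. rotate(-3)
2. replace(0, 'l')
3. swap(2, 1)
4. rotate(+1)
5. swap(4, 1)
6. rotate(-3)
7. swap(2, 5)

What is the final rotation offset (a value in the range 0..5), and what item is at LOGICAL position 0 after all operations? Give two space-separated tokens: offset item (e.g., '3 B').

After op 1 (rotate(-3)): offset=3, physical=[A,B,C,D,E,F], logical=[D,E,F,A,B,C]
After op 2 (replace(0, 'l')): offset=3, physical=[A,B,C,l,E,F], logical=[l,E,F,A,B,C]
After op 3 (swap(2, 1)): offset=3, physical=[A,B,C,l,F,E], logical=[l,F,E,A,B,C]
After op 4 (rotate(+1)): offset=4, physical=[A,B,C,l,F,E], logical=[F,E,A,B,C,l]
After op 5 (swap(4, 1)): offset=4, physical=[A,B,E,l,F,C], logical=[F,C,A,B,E,l]
After op 6 (rotate(-3)): offset=1, physical=[A,B,E,l,F,C], logical=[B,E,l,F,C,A]
After op 7 (swap(2, 5)): offset=1, physical=[l,B,E,A,F,C], logical=[B,E,A,F,C,l]

Answer: 1 B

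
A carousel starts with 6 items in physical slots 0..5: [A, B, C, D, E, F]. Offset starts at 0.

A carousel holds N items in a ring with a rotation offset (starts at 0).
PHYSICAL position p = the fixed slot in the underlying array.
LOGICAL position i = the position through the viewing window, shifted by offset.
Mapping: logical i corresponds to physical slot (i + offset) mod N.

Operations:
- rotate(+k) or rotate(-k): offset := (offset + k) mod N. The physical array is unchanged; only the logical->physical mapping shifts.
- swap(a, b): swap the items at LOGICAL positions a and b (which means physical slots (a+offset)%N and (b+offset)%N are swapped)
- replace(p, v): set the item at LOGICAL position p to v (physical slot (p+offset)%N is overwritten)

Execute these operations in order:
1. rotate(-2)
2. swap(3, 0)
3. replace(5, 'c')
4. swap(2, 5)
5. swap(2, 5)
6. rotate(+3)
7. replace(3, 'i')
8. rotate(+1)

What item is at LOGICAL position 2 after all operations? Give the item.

After op 1 (rotate(-2)): offset=4, physical=[A,B,C,D,E,F], logical=[E,F,A,B,C,D]
After op 2 (swap(3, 0)): offset=4, physical=[A,E,C,D,B,F], logical=[B,F,A,E,C,D]
After op 3 (replace(5, 'c')): offset=4, physical=[A,E,C,c,B,F], logical=[B,F,A,E,C,c]
After op 4 (swap(2, 5)): offset=4, physical=[c,E,C,A,B,F], logical=[B,F,c,E,C,A]
After op 5 (swap(2, 5)): offset=4, physical=[A,E,C,c,B,F], logical=[B,F,A,E,C,c]
After op 6 (rotate(+3)): offset=1, physical=[A,E,C,c,B,F], logical=[E,C,c,B,F,A]
After op 7 (replace(3, 'i')): offset=1, physical=[A,E,C,c,i,F], logical=[E,C,c,i,F,A]
After op 8 (rotate(+1)): offset=2, physical=[A,E,C,c,i,F], logical=[C,c,i,F,A,E]

Answer: i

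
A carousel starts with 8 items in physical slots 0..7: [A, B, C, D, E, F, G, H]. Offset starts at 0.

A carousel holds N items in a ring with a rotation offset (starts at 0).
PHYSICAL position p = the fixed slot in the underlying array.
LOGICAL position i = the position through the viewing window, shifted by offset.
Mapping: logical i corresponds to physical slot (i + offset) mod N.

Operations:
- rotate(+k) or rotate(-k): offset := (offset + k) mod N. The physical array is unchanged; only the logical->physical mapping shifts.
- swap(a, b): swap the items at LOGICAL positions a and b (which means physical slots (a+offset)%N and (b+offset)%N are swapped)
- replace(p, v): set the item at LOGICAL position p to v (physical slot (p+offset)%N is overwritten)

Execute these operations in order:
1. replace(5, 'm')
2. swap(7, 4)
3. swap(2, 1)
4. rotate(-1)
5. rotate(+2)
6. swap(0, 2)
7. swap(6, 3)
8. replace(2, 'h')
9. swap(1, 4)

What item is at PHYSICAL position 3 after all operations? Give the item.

After op 1 (replace(5, 'm')): offset=0, physical=[A,B,C,D,E,m,G,H], logical=[A,B,C,D,E,m,G,H]
After op 2 (swap(7, 4)): offset=0, physical=[A,B,C,D,H,m,G,E], logical=[A,B,C,D,H,m,G,E]
After op 3 (swap(2, 1)): offset=0, physical=[A,C,B,D,H,m,G,E], logical=[A,C,B,D,H,m,G,E]
After op 4 (rotate(-1)): offset=7, physical=[A,C,B,D,H,m,G,E], logical=[E,A,C,B,D,H,m,G]
After op 5 (rotate(+2)): offset=1, physical=[A,C,B,D,H,m,G,E], logical=[C,B,D,H,m,G,E,A]
After op 6 (swap(0, 2)): offset=1, physical=[A,D,B,C,H,m,G,E], logical=[D,B,C,H,m,G,E,A]
After op 7 (swap(6, 3)): offset=1, physical=[A,D,B,C,E,m,G,H], logical=[D,B,C,E,m,G,H,A]
After op 8 (replace(2, 'h')): offset=1, physical=[A,D,B,h,E,m,G,H], logical=[D,B,h,E,m,G,H,A]
After op 9 (swap(1, 4)): offset=1, physical=[A,D,m,h,E,B,G,H], logical=[D,m,h,E,B,G,H,A]

Answer: h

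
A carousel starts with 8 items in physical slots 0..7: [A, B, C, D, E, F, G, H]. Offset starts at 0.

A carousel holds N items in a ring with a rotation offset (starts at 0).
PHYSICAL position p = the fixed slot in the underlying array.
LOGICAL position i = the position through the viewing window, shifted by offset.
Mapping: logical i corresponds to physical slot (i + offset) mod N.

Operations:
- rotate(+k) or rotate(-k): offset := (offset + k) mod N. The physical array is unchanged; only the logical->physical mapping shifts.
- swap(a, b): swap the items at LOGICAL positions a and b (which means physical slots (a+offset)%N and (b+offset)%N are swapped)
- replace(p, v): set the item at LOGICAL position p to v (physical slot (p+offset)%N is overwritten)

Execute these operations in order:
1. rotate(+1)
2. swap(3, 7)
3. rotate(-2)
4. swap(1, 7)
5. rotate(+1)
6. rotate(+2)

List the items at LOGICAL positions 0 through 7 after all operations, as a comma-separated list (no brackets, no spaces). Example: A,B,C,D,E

Answer: C,D,A,F,E,H,G,B

Derivation:
After op 1 (rotate(+1)): offset=1, physical=[A,B,C,D,E,F,G,H], logical=[B,C,D,E,F,G,H,A]
After op 2 (swap(3, 7)): offset=1, physical=[E,B,C,D,A,F,G,H], logical=[B,C,D,A,F,G,H,E]
After op 3 (rotate(-2)): offset=7, physical=[E,B,C,D,A,F,G,H], logical=[H,E,B,C,D,A,F,G]
After op 4 (swap(1, 7)): offset=7, physical=[G,B,C,D,A,F,E,H], logical=[H,G,B,C,D,A,F,E]
After op 5 (rotate(+1)): offset=0, physical=[G,B,C,D,A,F,E,H], logical=[G,B,C,D,A,F,E,H]
After op 6 (rotate(+2)): offset=2, physical=[G,B,C,D,A,F,E,H], logical=[C,D,A,F,E,H,G,B]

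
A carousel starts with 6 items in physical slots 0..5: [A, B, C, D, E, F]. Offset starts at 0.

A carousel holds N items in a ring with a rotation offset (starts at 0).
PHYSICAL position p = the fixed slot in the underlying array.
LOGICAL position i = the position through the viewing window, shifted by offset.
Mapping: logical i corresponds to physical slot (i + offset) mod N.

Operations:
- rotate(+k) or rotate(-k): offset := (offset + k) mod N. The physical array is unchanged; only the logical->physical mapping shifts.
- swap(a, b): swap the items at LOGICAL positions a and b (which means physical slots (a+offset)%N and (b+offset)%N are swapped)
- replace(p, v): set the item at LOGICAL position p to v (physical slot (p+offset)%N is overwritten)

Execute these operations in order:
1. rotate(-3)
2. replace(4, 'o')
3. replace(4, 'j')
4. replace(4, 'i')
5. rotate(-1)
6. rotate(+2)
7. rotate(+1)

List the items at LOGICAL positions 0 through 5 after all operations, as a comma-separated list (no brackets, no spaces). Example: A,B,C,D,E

Answer: F,A,i,C,D,E

Derivation:
After op 1 (rotate(-3)): offset=3, physical=[A,B,C,D,E,F], logical=[D,E,F,A,B,C]
After op 2 (replace(4, 'o')): offset=3, physical=[A,o,C,D,E,F], logical=[D,E,F,A,o,C]
After op 3 (replace(4, 'j')): offset=3, physical=[A,j,C,D,E,F], logical=[D,E,F,A,j,C]
After op 4 (replace(4, 'i')): offset=3, physical=[A,i,C,D,E,F], logical=[D,E,F,A,i,C]
After op 5 (rotate(-1)): offset=2, physical=[A,i,C,D,E,F], logical=[C,D,E,F,A,i]
After op 6 (rotate(+2)): offset=4, physical=[A,i,C,D,E,F], logical=[E,F,A,i,C,D]
After op 7 (rotate(+1)): offset=5, physical=[A,i,C,D,E,F], logical=[F,A,i,C,D,E]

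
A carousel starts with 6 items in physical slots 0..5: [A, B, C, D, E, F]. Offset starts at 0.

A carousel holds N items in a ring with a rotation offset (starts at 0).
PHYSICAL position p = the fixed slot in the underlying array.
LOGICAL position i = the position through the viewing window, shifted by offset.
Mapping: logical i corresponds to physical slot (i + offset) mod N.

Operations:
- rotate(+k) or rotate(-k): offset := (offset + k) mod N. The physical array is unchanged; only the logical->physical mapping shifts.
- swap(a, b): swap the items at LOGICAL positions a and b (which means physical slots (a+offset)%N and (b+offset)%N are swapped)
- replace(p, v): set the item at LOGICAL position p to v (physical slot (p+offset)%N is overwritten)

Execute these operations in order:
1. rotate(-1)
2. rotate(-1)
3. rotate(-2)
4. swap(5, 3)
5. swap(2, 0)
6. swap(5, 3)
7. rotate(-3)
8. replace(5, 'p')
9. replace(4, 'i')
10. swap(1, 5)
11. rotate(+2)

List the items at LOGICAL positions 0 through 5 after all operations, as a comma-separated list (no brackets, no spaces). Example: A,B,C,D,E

After op 1 (rotate(-1)): offset=5, physical=[A,B,C,D,E,F], logical=[F,A,B,C,D,E]
After op 2 (rotate(-1)): offset=4, physical=[A,B,C,D,E,F], logical=[E,F,A,B,C,D]
After op 3 (rotate(-2)): offset=2, physical=[A,B,C,D,E,F], logical=[C,D,E,F,A,B]
After op 4 (swap(5, 3)): offset=2, physical=[A,F,C,D,E,B], logical=[C,D,E,B,A,F]
After op 5 (swap(2, 0)): offset=2, physical=[A,F,E,D,C,B], logical=[E,D,C,B,A,F]
After op 6 (swap(5, 3)): offset=2, physical=[A,B,E,D,C,F], logical=[E,D,C,F,A,B]
After op 7 (rotate(-3)): offset=5, physical=[A,B,E,D,C,F], logical=[F,A,B,E,D,C]
After op 8 (replace(5, 'p')): offset=5, physical=[A,B,E,D,p,F], logical=[F,A,B,E,D,p]
After op 9 (replace(4, 'i')): offset=5, physical=[A,B,E,i,p,F], logical=[F,A,B,E,i,p]
After op 10 (swap(1, 5)): offset=5, physical=[p,B,E,i,A,F], logical=[F,p,B,E,i,A]
After op 11 (rotate(+2)): offset=1, physical=[p,B,E,i,A,F], logical=[B,E,i,A,F,p]

Answer: B,E,i,A,F,p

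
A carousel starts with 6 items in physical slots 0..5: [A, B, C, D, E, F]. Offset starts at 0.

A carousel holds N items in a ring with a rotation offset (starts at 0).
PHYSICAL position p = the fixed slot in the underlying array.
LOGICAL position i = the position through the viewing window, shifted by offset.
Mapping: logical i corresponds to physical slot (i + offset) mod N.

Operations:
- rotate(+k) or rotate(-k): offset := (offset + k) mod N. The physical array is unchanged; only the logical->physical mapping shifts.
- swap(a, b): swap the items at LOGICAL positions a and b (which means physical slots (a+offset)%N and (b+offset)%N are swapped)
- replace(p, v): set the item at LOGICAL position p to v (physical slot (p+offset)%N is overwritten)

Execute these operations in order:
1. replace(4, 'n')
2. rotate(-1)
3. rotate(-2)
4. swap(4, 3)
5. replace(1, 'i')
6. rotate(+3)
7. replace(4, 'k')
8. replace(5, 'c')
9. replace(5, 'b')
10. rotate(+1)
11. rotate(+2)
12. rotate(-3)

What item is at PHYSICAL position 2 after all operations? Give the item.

After op 1 (replace(4, 'n')): offset=0, physical=[A,B,C,D,n,F], logical=[A,B,C,D,n,F]
After op 2 (rotate(-1)): offset=5, physical=[A,B,C,D,n,F], logical=[F,A,B,C,D,n]
After op 3 (rotate(-2)): offset=3, physical=[A,B,C,D,n,F], logical=[D,n,F,A,B,C]
After op 4 (swap(4, 3)): offset=3, physical=[B,A,C,D,n,F], logical=[D,n,F,B,A,C]
After op 5 (replace(1, 'i')): offset=3, physical=[B,A,C,D,i,F], logical=[D,i,F,B,A,C]
After op 6 (rotate(+3)): offset=0, physical=[B,A,C,D,i,F], logical=[B,A,C,D,i,F]
After op 7 (replace(4, 'k')): offset=0, physical=[B,A,C,D,k,F], logical=[B,A,C,D,k,F]
After op 8 (replace(5, 'c')): offset=0, physical=[B,A,C,D,k,c], logical=[B,A,C,D,k,c]
After op 9 (replace(5, 'b')): offset=0, physical=[B,A,C,D,k,b], logical=[B,A,C,D,k,b]
After op 10 (rotate(+1)): offset=1, physical=[B,A,C,D,k,b], logical=[A,C,D,k,b,B]
After op 11 (rotate(+2)): offset=3, physical=[B,A,C,D,k,b], logical=[D,k,b,B,A,C]
After op 12 (rotate(-3)): offset=0, physical=[B,A,C,D,k,b], logical=[B,A,C,D,k,b]

Answer: C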